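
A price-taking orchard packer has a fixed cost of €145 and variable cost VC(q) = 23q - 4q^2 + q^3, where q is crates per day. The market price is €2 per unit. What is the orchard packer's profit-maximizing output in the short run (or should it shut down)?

Shut down

Strip out fixed cost: VC = 23q - 4q^2 + q^3. Then AVC = 23 - 4q + q^2 and MC = 23 - 8q + 3q^2.
AVC is minimized where dAVC/dq = -4 + 2q = 0, at q = 2; min AVC = 23 - 4·2 + 2^2 = €19.
P = €2 lies below min AVC = €19; no output level covers variable cost.
Best response: produce nothing and absorb the €145 fixed cost.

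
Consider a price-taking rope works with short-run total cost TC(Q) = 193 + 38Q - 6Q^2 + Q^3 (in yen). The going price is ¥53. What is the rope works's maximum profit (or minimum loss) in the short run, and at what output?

Profit = -¥93 at Q = 5

AVC = 38 - 6Q + Q^2 has its minimum ¥29 at Q = 3; price ¥53 clears that bar, so the firm operates.
MC = 38 - 12Q + 3Q^2. Setting P = MC and taking the root on the rising branch gives Q* = 5.
TR = 53·5 = 265. TC = 193 + 165 = 358. Profit = 265 − 358 = -¥93.
Shutting down would mean losing the fixed cost of ¥193, so operating at a loss of ¥93 is better by ¥100.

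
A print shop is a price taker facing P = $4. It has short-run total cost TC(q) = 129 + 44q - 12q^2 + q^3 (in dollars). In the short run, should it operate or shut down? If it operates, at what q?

Shut down

From TC, MC = TC'(q) = 44 - 24q + 3q^2 and AVC = VC/q = 44 - 12q + q^2.
AVC hits its minimum where MC = AVC, at q = 6, giving min AVC = 44 - 12·6 + 6^2 = $8.
With P < min AVC ($4 < $8), every unit sold adds to the loss.
The firm minimizes its loss by shutting down and losing only its fixed cost of $129.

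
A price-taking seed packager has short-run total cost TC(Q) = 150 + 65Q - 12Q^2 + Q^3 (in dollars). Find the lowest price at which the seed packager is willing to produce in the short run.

$29 per unit

Short-run supply begins at min AVC. From VC = 65Q - 12Q^2 + Q^3, AVC = 65 - 12Q + Q^2.
At the minimum of AVC, MC = AVC. MC = 65 - 24Q + 3Q^2; setting MC = AVC gives 2Q^2 - 12Q = 0, so Q = 6. min AVC = 29.
For P < $29 the firm produces nothing.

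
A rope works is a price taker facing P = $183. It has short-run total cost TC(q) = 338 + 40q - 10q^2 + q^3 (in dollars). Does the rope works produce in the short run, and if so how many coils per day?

Produce at q = 11

Strip out fixed cost: VC = 40q - 10q^2 + q^3. Then AVC = 40 - 10q + q^2 and MC = 40 - 20q + 3q^2.
AVC is minimized where dAVC/dq = -10 + 2q = 0, at q = 5; min AVC = 40 - 10·5 + 5^2 = $15.
Since P = $183 ≥ min AVC = $15, price covers variable cost and the firm should produce.
Set P = MC: 183 = 40 - 20q + 3q^2 → -143 - 20q + 3q^2 = 0. The roots are q = -13/3 and q = 11; the profit-maximizing output is on the rising part of MC, so q* = 11.
Check: AVC at q = 11 is $51 ≤ P, so revenue covers variable cost.
Profit = P·q − TC = 183·11 − 899 = $1114.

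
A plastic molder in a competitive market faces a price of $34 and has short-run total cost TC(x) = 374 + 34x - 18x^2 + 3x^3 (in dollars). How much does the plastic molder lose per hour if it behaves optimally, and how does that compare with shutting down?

AVC = 34 - 18x + 3x^2 has its minimum $7 at x = 3; price $34 clears that bar, so the firm operates.
MC = 34 - 36x + 9x^2. Setting P = MC and taking the root on the rising branch gives x* = 4.
TR = 34·4 = 136. TC = 374 + 40 = 414. Profit = 136 − 414 = -$278.
Shutting down would mean losing the fixed cost of $374, so operating at a loss of $278 is better by $96.

Profit = -$278 at x = 4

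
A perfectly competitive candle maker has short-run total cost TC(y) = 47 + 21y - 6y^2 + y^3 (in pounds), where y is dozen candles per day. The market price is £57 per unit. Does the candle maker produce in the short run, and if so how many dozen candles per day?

From TC, MC = TC'(y) = 21 - 12y + 3y^2 and AVC = VC/y = 21 - 6y + y^2.
The AVC parabola has its vertex at y = 6/2 = 3, where AVC = 21 - 6·3 + 3^2 = £12.
P = £57 exceeds min AVC = £12, so the firm stays open.
Solving P = MC: -36 - 12y + 3y^2 = 0 ⇒ y = -2 or 6. On the upward-sloping branch, y* = 6.
Check: AVC at y = 6 is £21 ≤ P, so revenue covers variable cost.
Profit = P·y − TC = 57·6 − 173 = £169.

Produce at y = 6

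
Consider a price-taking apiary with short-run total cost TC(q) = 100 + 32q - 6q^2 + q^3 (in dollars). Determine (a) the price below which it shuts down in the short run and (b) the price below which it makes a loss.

Shutdown price = min AVC. AVC = 32 - 6q + q^2, with vertex at q = 3 and minimum $23.
ATC = 100/q + 32 - 6q + q^2. Setting dATC/dq = −100/q^2 − 6 + 2q = 0 gives q = 5 (since 2·5^3 − 6·5^2 = 100).
min ATC = 100/5 + 32 − 6·5 + 5^2 = $47. That is the break-even price.
Between these two prices the firm operates at a loss; above $47 it earns a profit.

Shutdown price = $23; break-even price = $47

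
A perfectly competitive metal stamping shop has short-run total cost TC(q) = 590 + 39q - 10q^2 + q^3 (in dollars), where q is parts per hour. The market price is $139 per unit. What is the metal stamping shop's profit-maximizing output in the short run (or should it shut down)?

Strip out fixed cost: VC = 39q - 10q^2 + q^3. Then AVC = 39 - 10q + q^2 and MC = 39 - 20q + 3q^2.
AVC is minimized where dAVC/dq = -10 + 2q = 0, at q = 5; min AVC = 39 - 10·5 + 5^2 = $14.
Because $139 ≥ $14, revenue can cover variable cost; the firm operates.
Set P = MC: 139 = 39 - 20q + 3q^2 → -100 - 20q + 3q^2 = 0. The roots are q = -10/3 and q = 10; the profit-maximizing output is on the rising part of MC, so q* = 10.
Check: AVC at q = 10 is $39 ≤ P, so revenue covers variable cost.
Profit = P·q − TC = 139·10 − 980 = $410.

Produce at q = 10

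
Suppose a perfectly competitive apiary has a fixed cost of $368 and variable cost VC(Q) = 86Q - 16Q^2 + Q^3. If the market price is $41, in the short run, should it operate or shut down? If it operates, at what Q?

From TC, MC = TC'(Q) = 86 - 32Q + 3Q^2 and AVC = VC/Q = 86 - 16Q + Q^2.
AVC hits its minimum where MC = AVC, at Q = 8, giving min AVC = 86 - 16·8 + 8^2 = $22.
Because $41 ≥ $22, revenue can cover variable cost; the firm operates.
Set P = MC: 41 = 86 - 32Q + 3Q^2 → 45 - 32Q + 3Q^2 = 0. The roots are Q = 5/3 and Q = 9; the profit-maximizing output is on the rising part of MC, so Q* = 9.
Check: AVC at Q = 9 is $23 ≤ P, so revenue covers variable cost.
Profit = P·Q − TC = 41·9 − 575 = -$206, a loss, but smaller than the $368 fixed cost the firm would lose by shutting down.

Produce at Q = 9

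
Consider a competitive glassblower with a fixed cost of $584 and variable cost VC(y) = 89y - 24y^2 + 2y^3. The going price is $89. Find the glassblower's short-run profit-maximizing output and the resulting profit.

Profit = -$72 at y = 8

AVC = 89 - 24y + 2y^2; min AVC = $17 at y = 6. Since P = $89 ≥ min AVC, the firm produces.
MC = 89 - 48y + 6y^2. Setting P = MC and taking the root on the rising branch gives y* = 8.
TR = 89·8 = 712. TC = 584 + 200 = 784. Profit = 712 − 784 = -$72.
That loss of $72 beats the $584 the firm would lose by shutting down; producing recovers $512 of fixed cost.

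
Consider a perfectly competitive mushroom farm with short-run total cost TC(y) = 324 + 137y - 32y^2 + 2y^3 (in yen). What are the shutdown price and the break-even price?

AVC = 137 - 32y + 2y^2; minimized at y = 8, giving min AVC = ¥9. That is the shutdown price.
ATC = 324/y + 137 - 32y + 2y^2. Setting dATC/dy = −324/y^2 − 32 + 4y = 0 gives y = 9 (since 4·9^3 − 32·9^2 = 324).
min ATC = 324/9 + 137 − 32·9 + 2·9^2 = ¥47. That is the break-even price.
For ¥9 ≤ P < ¥47 the firm produces at a loss; below ¥9 it shuts down.

Shutdown price = ¥9; break-even price = ¥47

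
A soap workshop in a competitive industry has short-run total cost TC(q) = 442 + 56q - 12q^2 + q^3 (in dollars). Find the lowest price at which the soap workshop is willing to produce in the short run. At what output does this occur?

The firm shuts down when price falls below the minimum of average variable cost. AVC = VC/q = 56 - 12q + q^2.
At the minimum of AVC, MC = AVC. MC = 56 - 24q + 3q^2; setting MC = AVC gives 2q^2 - 12q = 0, so q = 6. min AVC = 20.
For P < $20 the firm produces nothing.

$20 per unit, at q = 6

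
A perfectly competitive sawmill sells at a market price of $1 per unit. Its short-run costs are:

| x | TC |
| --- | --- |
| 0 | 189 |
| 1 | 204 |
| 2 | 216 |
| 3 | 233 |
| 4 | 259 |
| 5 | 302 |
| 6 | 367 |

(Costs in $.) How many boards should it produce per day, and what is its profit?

Profit at each row (π = 1x − TC): x=0: -189; x=1: -203; x=2: -214; x=3: -230; x=4: -255; x=5: -297; x=6: -361.
Profit is highest at x = 0. Equivalently, the lowest AVC in the table is 27/2 ≈ $13.50 at x = 2, and P = $1 falls below it — price never covers variable cost, so the firm shuts down and loses only its fixed cost.

x = 0 (shut down); profit = -$189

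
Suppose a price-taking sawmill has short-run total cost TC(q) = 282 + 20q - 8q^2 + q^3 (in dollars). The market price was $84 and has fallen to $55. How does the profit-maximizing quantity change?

AVC = 20 - 8q + q^2, minimized at q = 4 where min AVC = $4. MC = 20 - 16q + 3q^2.
At P = $84 ≥ min AVC, set P = MC on the rising branch: q = 8.
At P = $55 ≥ min AVC, set P = MC: q = 7. The firm stays open but cuts output.

Output falls from 8 to 7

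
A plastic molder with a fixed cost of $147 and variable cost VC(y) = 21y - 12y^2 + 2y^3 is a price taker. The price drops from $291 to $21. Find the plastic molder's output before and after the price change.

Output falls from 9 to 4

MC = 21 - 24y + 6y^2; the shutdown threshold is min AVC = $3 (at y = 3).
With P = $291 above the shutdown price, P = MC gives y = 9.
At P = $21 ≥ min AVC, set P = MC: y = 4. The firm stays open but cuts output.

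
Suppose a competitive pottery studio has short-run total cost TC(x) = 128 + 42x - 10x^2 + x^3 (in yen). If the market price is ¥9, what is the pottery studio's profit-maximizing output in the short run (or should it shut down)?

From TC, MC = TC'(x) = 42 - 20x + 3x^2 and AVC = VC/x = 42 - 10x + x^2.
The AVC parabola has its vertex at x = 10/2 = 5, where AVC = 42 - 10·5 + 5^2 = ¥17.
With P < min AVC (¥9 < ¥17), every unit sold adds to the loss.
Best response: produce nothing and absorb the ¥128 fixed cost.

Shut down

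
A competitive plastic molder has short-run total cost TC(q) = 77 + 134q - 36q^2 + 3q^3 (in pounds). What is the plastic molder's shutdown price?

£26 per unit

Short-run supply begins at min AVC. From VC = 134q - 36q^2 + 3q^3, AVC = 134 - 36q + 3q^2.
At the minimum of AVC, MC = AVC. MC = 134 - 72q + 9q^2; setting MC = AVC gives 6q^2 - 36q = 0, so q = 6. min AVC = 26.
The firm shuts down for any P below £26.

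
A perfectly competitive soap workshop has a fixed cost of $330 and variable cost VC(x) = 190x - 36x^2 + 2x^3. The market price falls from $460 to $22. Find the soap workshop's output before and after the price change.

Output falls from 15 to 0 (the firm shuts down)

MC = 190 - 72x + 6x^2; the shutdown threshold is min AVC = $28 (at x = 9).
With P = $460 above the shutdown price, P = MC gives x = 15.
At P = $22 < min AVC = $28, price no longer covers variable cost at any output, so the firm shuts down: x = 0.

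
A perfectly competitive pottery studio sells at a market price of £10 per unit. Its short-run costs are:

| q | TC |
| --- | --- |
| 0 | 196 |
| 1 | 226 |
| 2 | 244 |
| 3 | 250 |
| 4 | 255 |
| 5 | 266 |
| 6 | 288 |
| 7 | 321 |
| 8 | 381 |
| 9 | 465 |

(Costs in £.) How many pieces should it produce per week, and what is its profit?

q = 0 (shut down); profit = -£196

Profit at each row (π = 10q − TC): q=0: -196; q=1: -216; q=2: -224; q=3: -220; q=4: -215; q=5: -216; q=6: -228; q=7: -251; q=8: -301; q=9: -375.
Profit is highest at q = 0. Equivalently, the lowest AVC in the table is 70/5 ≈ £14 at q = 5, and P = £10 falls below it — price never covers variable cost, so the firm shuts down and loses only its fixed cost.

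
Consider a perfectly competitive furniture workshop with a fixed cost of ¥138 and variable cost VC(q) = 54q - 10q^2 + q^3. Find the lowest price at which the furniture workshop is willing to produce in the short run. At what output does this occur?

¥29 per unit, at q = 5

Short-run supply begins at min AVC. From VC = 54q - 10q^2 + q^3, AVC = 54 - 10q + q^2.
At the minimum of AVC, MC = AVC. MC = 54 - 20q + 3q^2; setting MC = AVC gives 2q^2 - 10q = 0, so q = 5. min AVC = 29.
The firm shuts down for any P below ¥29.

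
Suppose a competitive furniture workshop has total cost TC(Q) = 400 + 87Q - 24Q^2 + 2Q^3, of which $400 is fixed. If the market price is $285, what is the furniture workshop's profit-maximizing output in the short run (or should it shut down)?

Produce at Q = 11

From TC, MC = TC'(Q) = 87 - 48Q + 6Q^2 and AVC = VC/Q = 87 - 24Q + 2Q^2.
AVC hits its minimum where MC = AVC, at Q = 6, giving min AVC = 87 - 24·6 + 2·6^2 = $15.
Since P = $285 ≥ min AVC = $15, price covers variable cost and the firm should produce.
Solving P = MC: -198 - 48Q + 6Q^2 = 0 ⇒ Q = -3 or 11. On the upward-sloping branch, Q* = 11.
Check: AVC at Q = 11 is $65 ≤ P, so revenue covers variable cost.
Profit = P·Q − TC = 285·11 − 1115 = $2020.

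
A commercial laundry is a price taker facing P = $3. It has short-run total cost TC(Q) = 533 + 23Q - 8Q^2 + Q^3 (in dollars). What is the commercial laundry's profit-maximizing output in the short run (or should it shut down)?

Shut down

From TC, MC = TC'(Q) = 23 - 16Q + 3Q^2 and AVC = VC/Q = 23 - 8Q + Q^2.
The AVC parabola has its vertex at Q = 8/2 = 4, where AVC = 23 - 8·4 + 4^2 = $7.
With P < min AVC ($3 < $7), every unit sold adds to the loss.
The firm minimizes its loss by shutting down and losing only its fixed cost of $533.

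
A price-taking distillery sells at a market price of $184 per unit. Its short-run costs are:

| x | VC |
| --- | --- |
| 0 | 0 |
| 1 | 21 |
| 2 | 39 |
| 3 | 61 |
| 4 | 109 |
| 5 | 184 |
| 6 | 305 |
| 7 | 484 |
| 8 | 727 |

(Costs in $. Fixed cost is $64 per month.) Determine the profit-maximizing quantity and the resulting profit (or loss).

x = 7; profit = $740

Profit at each row (π = 184x − TC): x=0: -64; x=1: 99; x=2: 265; x=3: 427; x=4: 563; x=5: 672; x=6: 735; x=7: 740; x=8: 681.
Profit is maximized at x = 7. AVC there is 484/7 = $69.14 ≤ P, so producing beats shutting down (which would give -$64).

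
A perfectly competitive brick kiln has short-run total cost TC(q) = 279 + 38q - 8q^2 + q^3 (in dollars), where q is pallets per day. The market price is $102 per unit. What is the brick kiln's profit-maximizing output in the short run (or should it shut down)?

Produce at q = 8

Variable cost is VC = 38q - 8q^2 + q^3, so AVC = VC/q = 38 - 8q + q^2 and MC = dTC/dq = 38 - 16q + 3q^2.
AVC hits its minimum where MC = AVC, at q = 4, giving min AVC = 38 - 8·4 + 4^2 = $22.
P = $102 exceeds min AVC = $22, so the firm stays open.
Set P = MC: 102 = 38 - 16q + 3q^2 → -64 - 16q + 3q^2 = 0. The roots are q = -8/3 and q = 8; the profit-maximizing output is on the rising part of MC, so q* = 8.
Check: AVC at q = 8 is $38 ≤ P, so revenue covers variable cost.
Profit = P·q − TC = 102·8 − 583 = $233.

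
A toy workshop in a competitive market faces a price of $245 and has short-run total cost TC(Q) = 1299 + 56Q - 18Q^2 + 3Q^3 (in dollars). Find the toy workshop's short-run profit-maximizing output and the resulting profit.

AVC = 56 - 18Q + 3Q^2 has its minimum $29 at Q = 3; price $245 clears that bar, so the firm operates.
With MC = 56 - 36Q + 9Q^2, P = MC on the upward-sloping part at Q* = 7.
TR = 245·7 = 1715. TC = 1299 + 539 = 1838. Profit = 1715 − 1838 = -$123.
By producing, the firm covers all variable cost plus $1176 of fixed cost; shutting down would lose the full $1299.

Profit = -$123 at Q = 7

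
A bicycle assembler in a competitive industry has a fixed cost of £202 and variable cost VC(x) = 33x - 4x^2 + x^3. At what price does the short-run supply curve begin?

The shutdown price is the minimum of AVC. VC = 33x - 4x^2 + x^3, so AVC = 33 - 4x + x^2.
dAVC/dx = -4 + 2x = 0 gives x = 2. min AVC = 33 - 4·2 + 2^2 = 29.
For P < £29 the firm produces nothing.

£29 per unit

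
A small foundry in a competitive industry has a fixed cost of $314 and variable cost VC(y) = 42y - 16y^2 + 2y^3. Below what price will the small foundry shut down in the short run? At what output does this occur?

The firm shuts down when price falls below the minimum of average variable cost. AVC = VC/y = 42 - 16y + 2y^2.
At the minimum of AVC, MC = AVC. MC = 42 - 32y + 6y^2; setting MC = AVC gives 4y^2 - 16y = 0, so y = 4. min AVC = 10.
So the shutdown price is $10.

$10 per unit, at y = 4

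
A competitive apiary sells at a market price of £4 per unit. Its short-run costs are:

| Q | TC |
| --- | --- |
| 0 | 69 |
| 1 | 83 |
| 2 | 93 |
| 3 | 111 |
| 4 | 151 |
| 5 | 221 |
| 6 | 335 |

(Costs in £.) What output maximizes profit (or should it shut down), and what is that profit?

Profit at each row (π = 4Q − TC): Q=0: -69; Q=1: -79; Q=2: -85; Q=3: -99; Q=4: -135; Q=5: -201; Q=6: -311.
Profit is highest at Q = 0. Equivalently, the lowest AVC in the table is 24/2 ≈ £12 at Q = 2, and P = £4 falls below it — price never covers variable cost, so the firm shuts down and loses only its fixed cost.

Q = 0 (shut down); profit = -£69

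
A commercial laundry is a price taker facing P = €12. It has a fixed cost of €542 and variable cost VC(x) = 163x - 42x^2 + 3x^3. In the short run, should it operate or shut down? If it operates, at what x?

Shut down

Variable cost is VC = 163x - 42x^2 + 3x^3, so AVC = VC/x = 163 - 42x + 3x^2 and MC = dTC/dx = 163 - 84x + 9x^2.
AVC is minimized where dAVC/dx = -42 + 6x = 0, at x = 7; min AVC = 163 - 42·7 + 3·7^2 = €16.
P = €12 lies below min AVC = €16; no output level covers variable cost.
Best response: produce nothing and absorb the €542 fixed cost.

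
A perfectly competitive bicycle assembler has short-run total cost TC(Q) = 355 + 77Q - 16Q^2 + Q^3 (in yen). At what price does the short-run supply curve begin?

Short-run supply begins at min AVC. From VC = 77Q - 16Q^2 + Q^3, AVC = 77 - 16Q + Q^2.
dAVC/dQ = -16 + 2Q = 0 gives Q = 8. min AVC = 77 - 16·8 + 8^2 = 13.
For P < ¥13 the firm produces nothing.

¥13 per unit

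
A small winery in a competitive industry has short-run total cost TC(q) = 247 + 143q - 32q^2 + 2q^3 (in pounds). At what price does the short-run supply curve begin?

£15 per unit

The firm shuts down when price falls below the minimum of average variable cost. AVC = VC/q = 143 - 32q + 2q^2.
dAVC/dq = -32 + 4q = 0 gives q = 8. min AVC = 143 - 32·8 + 2·8^2 = 15.
For P < £15 the firm produces nothing.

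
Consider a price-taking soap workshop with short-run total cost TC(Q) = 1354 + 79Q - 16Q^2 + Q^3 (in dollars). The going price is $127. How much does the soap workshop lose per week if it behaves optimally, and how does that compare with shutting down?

Profit = -$202 at Q = 12

AVC = 79 - 16Q + Q^2; min AVC = $15 at Q = 8. Since P = $127 ≥ min AVC, the firm produces.
MC = 79 - 32Q + 3Q^2. Setting P = MC and taking the root on the rising branch gives Q* = 12.
TR = 127·12 = 1524. TC = 1354 + 372 = 1726. Profit = 1524 − 1726 = -$202.
That loss of $202 beats the $1354 the firm would lose by shutting down; producing recovers $1152 of fixed cost.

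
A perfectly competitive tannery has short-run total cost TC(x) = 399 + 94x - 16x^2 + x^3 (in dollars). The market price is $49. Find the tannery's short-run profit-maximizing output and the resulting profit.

Profit = -$237 at x = 9

AVC = 94 - 16x + x^2 has its minimum $30 at x = 8; price $49 clears that bar, so the firm operates.
With MC = 94 - 32x + 3x^2, P = MC on the upward-sloping part at x* = 9.
TR = 49·9 = 441. TC = 399 + 279 = 678. Profit = 441 − 678 = -$237.
By producing, the firm covers all variable cost plus $162 of fixed cost; shutting down would lose the full $399.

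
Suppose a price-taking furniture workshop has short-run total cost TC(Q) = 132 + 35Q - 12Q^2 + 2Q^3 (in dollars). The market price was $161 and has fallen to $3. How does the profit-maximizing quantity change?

Output falls from 7 to 0 (the firm shuts down)

AVC = 35 - 12Q + 2Q^2, minimized at Q = 3 where min AVC = $17. MC = 35 - 24Q + 6Q^2.
At P = $161 ≥ min AVC, set P = MC on the rising branch: Q = 7.
At P = $3 < min AVC = $17, price no longer covers variable cost at any output, so the firm shuts down: Q = 0.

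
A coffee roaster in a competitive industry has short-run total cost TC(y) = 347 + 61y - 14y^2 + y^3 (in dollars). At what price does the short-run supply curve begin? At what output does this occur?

$12 per unit, at y = 7

The firm shuts down when price falls below the minimum of average variable cost. AVC = VC/y = 61 - 14y + y^2.
At the minimum of AVC, MC = AVC. MC = 61 - 28y + 3y^2; setting MC = AVC gives 2y^2 - 14y = 0, so y = 7. min AVC = 12.
So the shutdown price is $12.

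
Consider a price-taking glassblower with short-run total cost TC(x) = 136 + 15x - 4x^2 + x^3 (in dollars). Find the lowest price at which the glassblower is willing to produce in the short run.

The shutdown price is the minimum of AVC. VC = 15x - 4x^2 + x^3, so AVC = 15 - 4x + x^2.
At the minimum of AVC, MC = AVC. MC = 15 - 8x + 3x^2; setting MC = AVC gives 2x^2 - 4x = 0, so x = 2. min AVC = 11.
The firm shuts down for any P below $11.

$11 per unit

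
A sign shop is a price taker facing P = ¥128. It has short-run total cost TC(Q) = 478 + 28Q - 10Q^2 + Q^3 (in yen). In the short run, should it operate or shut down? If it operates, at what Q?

Produce at Q = 10

From TC, MC = TC'(Q) = 28 - 20Q + 3Q^2 and AVC = VC/Q = 28 - 10Q + Q^2.
The AVC parabola has its vertex at Q = 10/2 = 5, where AVC = 28 - 10·5 + 5^2 = ¥3.
Because ¥128 ≥ ¥3, revenue can cover variable cost; the firm operates.
Set P = MC: 128 = 28 - 20Q + 3Q^2 → -100 - 20Q + 3Q^2 = 0. The roots are Q = -10/3 and Q = 10; the profit-maximizing output is on the rising part of MC, so Q* = 10.
Check: AVC at Q = 10 is ¥28 ≤ P, so revenue covers variable cost.
Profit = P·Q − TC = 128·10 − 758 = ¥522.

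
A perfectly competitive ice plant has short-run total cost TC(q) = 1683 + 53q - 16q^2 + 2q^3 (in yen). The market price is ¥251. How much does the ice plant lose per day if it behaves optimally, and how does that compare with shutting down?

AVC = 53 - 16q + 2q^2 has its minimum ¥21 at q = 4; price ¥251 clears that bar, so the firm operates.
MC = 53 - 32q + 6q^2. Setting P = MC and taking the root on the rising branch gives q* = 9.
TR = 251·9 = 2259. TC = 1683 + 639 = 2322. Profit = 2259 − 2322 = -¥63.
By producing, the firm covers all variable cost plus ¥1620 of fixed cost; shutting down would lose the full ¥1683.

Profit = -¥63 at q = 9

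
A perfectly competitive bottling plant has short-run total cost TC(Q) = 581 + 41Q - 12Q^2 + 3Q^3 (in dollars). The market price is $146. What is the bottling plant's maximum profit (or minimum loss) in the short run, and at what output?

Profit = -$131 at Q = 5

AVC = 41 - 12Q + 3Q^2; min AVC = $29 at Q = 2. Since P = $146 ≥ min AVC, the firm produces.
With MC = 41 - 24Q + 9Q^2, P = MC on the upward-sloping part at Q* = 5.
TR = 146·5 = 730. TC = 581 + 280 = 861. Profit = 730 − 861 = -$131.
By producing, the firm covers all variable cost plus $450 of fixed cost; shutting down would lose the full $581.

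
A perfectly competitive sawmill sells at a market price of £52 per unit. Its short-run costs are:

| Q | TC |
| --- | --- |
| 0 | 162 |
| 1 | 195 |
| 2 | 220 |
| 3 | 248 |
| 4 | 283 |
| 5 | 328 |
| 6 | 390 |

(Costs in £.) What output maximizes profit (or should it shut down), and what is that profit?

Tabulate TR − TC: Q=0: -162; Q=1: -143; Q=2: -116; Q=3: -92; Q=4: -75; Q=5: -68; Q=6: -78.
Profit is maximized at Q = 5. AVC there is 166/5 = £33.20 ≤ P, so producing beats shutting down (which would give -£162).

Q = 5; profit = -£68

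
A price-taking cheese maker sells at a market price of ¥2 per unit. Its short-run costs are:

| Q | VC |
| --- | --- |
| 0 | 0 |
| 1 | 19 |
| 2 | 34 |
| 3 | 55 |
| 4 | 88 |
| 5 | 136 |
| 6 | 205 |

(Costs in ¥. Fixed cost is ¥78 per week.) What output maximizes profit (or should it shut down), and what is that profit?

Tabulate TR − TC: Q=0: -78; Q=1: -95; Q=2: -108; Q=3: -127; Q=4: -158; Q=5: -204; Q=6: -271.
Profit is highest at Q = 0. Equivalently, the lowest AVC in the table is 34/2 ≈ ¥17 at Q = 2, and P = ¥2 falls below it — price never covers variable cost, so the firm shuts down and loses only its fixed cost.

Q = 0 (shut down); profit = -¥78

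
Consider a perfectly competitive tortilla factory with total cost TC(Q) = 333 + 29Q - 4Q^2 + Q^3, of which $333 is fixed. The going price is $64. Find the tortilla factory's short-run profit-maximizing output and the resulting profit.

AVC = 29 - 4Q + Q^2 has its minimum $25 at Q = 2; price $64 clears that bar, so the firm operates.
With MC = 29 - 8Q + 3Q^2, P = MC on the upward-sloping part at Q* = 5.
TR = 64·5 = 320. TC = 333 + 170 = 503. Profit = 320 − 503 = -$183.
That loss of $183 beats the $333 the firm would lose by shutting down; producing recovers $150 of fixed cost.

Profit = -$183 at Q = 5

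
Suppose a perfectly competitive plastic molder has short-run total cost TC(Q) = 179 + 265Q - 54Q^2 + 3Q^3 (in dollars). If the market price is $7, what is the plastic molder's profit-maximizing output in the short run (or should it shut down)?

From TC, MC = TC'(Q) = 265 - 108Q + 9Q^2 and AVC = VC/Q = 265 - 54Q + 3Q^2.
AVC hits its minimum where MC = AVC, at Q = 9, giving min AVC = 265 - 54·9 + 3·9^2 = $22.
Since P = $7 < min AVC = $22, price fails to cover variable cost at any output.
Shutting down limits the loss to fixed cost, $179.

Shut down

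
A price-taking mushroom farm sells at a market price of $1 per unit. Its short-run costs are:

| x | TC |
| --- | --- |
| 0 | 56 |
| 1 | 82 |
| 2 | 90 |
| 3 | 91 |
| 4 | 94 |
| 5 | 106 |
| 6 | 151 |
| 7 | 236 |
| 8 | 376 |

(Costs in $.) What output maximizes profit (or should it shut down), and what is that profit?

Compute π = P·x − TC at each output: x=0: -56; x=1: -81; x=2: -88; x=3: -88; x=4: -90; x=5: -101; x=6: -145; x=7: -229; x=8: -368.
Profit is highest at x = 0. Equivalently, the lowest AVC in the table is 38/4 ≈ $9.50 at x = 4, and P = $1 falls below it — price never covers variable cost, so the firm shuts down and loses only its fixed cost.

x = 0 (shut down); profit = -$56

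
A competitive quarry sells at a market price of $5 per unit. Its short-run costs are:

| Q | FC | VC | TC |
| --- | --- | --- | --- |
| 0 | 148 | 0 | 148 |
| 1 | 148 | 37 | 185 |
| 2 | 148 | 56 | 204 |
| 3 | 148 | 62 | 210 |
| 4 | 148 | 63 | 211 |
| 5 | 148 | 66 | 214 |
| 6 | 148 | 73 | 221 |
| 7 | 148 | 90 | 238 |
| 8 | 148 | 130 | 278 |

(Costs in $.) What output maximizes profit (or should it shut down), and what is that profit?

Tabulate TR − TC: Q=0: -148; Q=1: -180; Q=2: -194; Q=3: -195; Q=4: -191; Q=5: -189; Q=6: -191; Q=7: -203; Q=8: -238.
Profit is highest at Q = 0. Equivalently, the lowest AVC in the table is 73/6 ≈ $12.17 at Q = 6, and P = $5 falls below it — price never covers variable cost, so the firm shuts down and loses only its fixed cost.

Q = 0 (shut down); profit = -$148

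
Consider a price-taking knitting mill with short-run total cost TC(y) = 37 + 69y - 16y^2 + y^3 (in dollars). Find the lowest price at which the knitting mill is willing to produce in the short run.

$5 per unit

The shutdown price is the minimum of AVC. VC = 69y - 16y^2 + y^3, so AVC = 69 - 16y + y^2.
At the minimum of AVC, MC = AVC. MC = 69 - 32y + 3y^2; setting MC = AVC gives 2y^2 - 16y = 0, so y = 8. min AVC = 5.
For P < $5 the firm produces nothing.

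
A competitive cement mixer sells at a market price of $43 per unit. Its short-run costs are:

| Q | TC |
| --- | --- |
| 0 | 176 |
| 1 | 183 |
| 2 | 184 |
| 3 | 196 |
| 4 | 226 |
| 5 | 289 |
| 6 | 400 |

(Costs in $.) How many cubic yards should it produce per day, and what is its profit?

Q = 4; profit = -$54

Compute π = P·Q − TC at each output: Q=0: -176; Q=1: -140; Q=2: -98; Q=3: -67; Q=4: -54; Q=5: -74; Q=6: -142.
Profit is maximized at Q = 4. AVC there is 50/4 = $12.50 ≤ P, so producing beats shutting down (which would give -$176).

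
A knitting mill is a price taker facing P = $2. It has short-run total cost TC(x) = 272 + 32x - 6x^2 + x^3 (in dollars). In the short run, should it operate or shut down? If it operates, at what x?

Shut down

Strip out fixed cost: VC = 32x - 6x^2 + x^3. Then AVC = 32 - 6x + x^2 and MC = 32 - 12x + 3x^2.
AVC is minimized where dAVC/dx = -6 + 2x = 0, at x = 3; min AVC = 32 - 6·3 + 3^2 = $23.
With P < min AVC ($2 < $23), every unit sold adds to the loss.
Best response: produce nothing and absorb the $272 fixed cost.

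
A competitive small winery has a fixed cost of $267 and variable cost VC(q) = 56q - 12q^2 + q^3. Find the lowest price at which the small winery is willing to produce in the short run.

$20 per unit

The firm shuts down when price falls below the minimum of average variable cost. AVC = VC/q = 56 - 12q + q^2.
At the minimum of AVC, MC = AVC. MC = 56 - 24q + 3q^2; setting MC = AVC gives 2q^2 - 12q = 0, so q = 6. min AVC = 20.
The firm shuts down for any P below $20.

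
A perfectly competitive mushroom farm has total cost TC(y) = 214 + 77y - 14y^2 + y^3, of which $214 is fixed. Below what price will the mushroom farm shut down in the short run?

Short-run supply begins at min AVC. From VC = 77y - 14y^2 + y^3, AVC = 77 - 14y + y^2.
dAVC/dy = -14 + 2y = 0 gives y = 7. min AVC = 77 - 14·7 + 7^2 = 28.
For P < $28 the firm produces nothing.

$28 per unit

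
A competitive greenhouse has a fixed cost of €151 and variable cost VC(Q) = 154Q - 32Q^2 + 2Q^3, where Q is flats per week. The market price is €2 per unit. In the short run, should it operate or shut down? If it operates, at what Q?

Shut down

Strip out fixed cost: VC = 154Q - 32Q^2 + 2Q^3. Then AVC = 154 - 32Q + 2Q^2 and MC = 154 - 64Q + 6Q^2.
AVC is minimized where dAVC/dQ = -32 + 4Q = 0, at Q = 8; min AVC = 154 - 32·8 + 2·8^2 = €26.
Since P = €2 < min AVC = €26, price fails to cover variable cost at any output.
Shutting down limits the loss to fixed cost, €151.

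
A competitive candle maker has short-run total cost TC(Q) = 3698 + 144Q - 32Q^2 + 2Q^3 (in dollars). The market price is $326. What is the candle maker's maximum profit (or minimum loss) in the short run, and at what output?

Profit = -$318 at Q = 13

AVC = 144 - 32Q + 2Q^2 has its minimum $16 at Q = 8; price $326 clears that bar, so the firm operates.
MC = 144 - 64Q + 6Q^2. Setting P = MC and taking the root on the rising branch gives Q* = 13.
TR = 326·13 = 4238. TC = 3698 + 858 = 4556. Profit = 4238 − 4556 = -$318.
That loss of $318 beats the $3698 the firm would lose by shutting down; producing recovers $3380 of fixed cost.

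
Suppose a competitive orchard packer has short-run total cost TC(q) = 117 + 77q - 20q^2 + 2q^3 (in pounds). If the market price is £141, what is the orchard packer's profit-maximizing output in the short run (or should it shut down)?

Produce at q = 8

Strip out fixed cost: VC = 77q - 20q^2 + 2q^3. Then AVC = 77 - 20q + 2q^2 and MC = 77 - 40q + 6q^2.
AVC hits its minimum where MC = AVC, at q = 5, giving min AVC = 77 - 20·5 + 2·5^2 = £27.
P = £141 exceeds min AVC = £27, so the firm stays open.
P = MC gives -64 - 40q + 6q^2 = 0, with roots -4/3 and 8. Take the larger (rising MC): q* = 8.
Check: AVC at q = 8 is £45 ≤ P, so revenue covers variable cost.
Profit = P·q − TC = 141·8 − 477 = £651.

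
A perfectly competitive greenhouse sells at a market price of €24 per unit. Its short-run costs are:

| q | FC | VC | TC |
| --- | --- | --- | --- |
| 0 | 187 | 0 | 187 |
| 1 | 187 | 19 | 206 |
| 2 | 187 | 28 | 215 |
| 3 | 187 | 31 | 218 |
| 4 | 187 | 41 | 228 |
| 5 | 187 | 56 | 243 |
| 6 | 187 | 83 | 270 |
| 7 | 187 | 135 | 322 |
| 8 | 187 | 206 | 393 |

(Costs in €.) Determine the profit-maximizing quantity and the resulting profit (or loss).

Profit at each row (π = 24q − TC): q=0: -187; q=1: -182; q=2: -167; q=3: -146; q=4: -132; q=5: -123; q=6: -126; q=7: -154; q=8: -201.
Profit is maximized at q = 5. AVC there is 56/5 = €11.20 ≤ P, so producing beats shutting down (which would give -€187).

q = 5; profit = -€123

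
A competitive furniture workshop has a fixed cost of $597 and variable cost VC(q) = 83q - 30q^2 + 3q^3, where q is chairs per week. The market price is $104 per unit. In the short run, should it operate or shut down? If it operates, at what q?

Produce at q = 7

From TC, MC = TC'(q) = 83 - 60q + 9q^2 and AVC = VC/q = 83 - 30q + 3q^2.
The AVC parabola has its vertex at q = 30/6 = 5, where AVC = 83 - 30·5 + 3·5^2 = $8.
P = $104 exceeds min AVC = $8, so the firm stays open.
Solving P = MC: -21 - 60q + 9q^2 = 0 ⇒ q = -1/3 or 7. On the upward-sloping branch, q* = 7.
Check: AVC at q = 7 is $20 ≤ P, so revenue covers variable cost.
Profit = P·q − TC = 104·7 − 737 = -$9, a loss, but smaller than the $597 fixed cost the firm would lose by shutting down.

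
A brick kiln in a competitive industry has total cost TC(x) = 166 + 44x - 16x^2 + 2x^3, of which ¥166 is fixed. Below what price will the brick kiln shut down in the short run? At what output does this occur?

The shutdown price is the minimum of AVC. VC = 44x - 16x^2 + 2x^3, so AVC = 44 - 16x + 2x^2.
dAVC/dx = -16 + 4x = 0 gives x = 4. min AVC = 44 - 16·4 + 2·4^2 = 12.
The firm shuts down for any P below ¥12.

¥12 per unit, at x = 4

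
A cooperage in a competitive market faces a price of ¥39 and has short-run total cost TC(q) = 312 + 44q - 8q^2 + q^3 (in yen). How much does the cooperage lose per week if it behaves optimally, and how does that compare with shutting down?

Profit = -¥262 at q = 5

AVC = 44 - 8q + q^2 has its minimum ¥28 at q = 4; price ¥39 clears that bar, so the firm operates.
With MC = 44 - 16q + 3q^2, P = MC on the upward-sloping part at q* = 5.
TR = 39·5 = 195. TC = 312 + 145 = 457. Profit = 195 − 457 = -¥262.
That loss of ¥262 beats the ¥312 the firm would lose by shutting down; producing recovers ¥50 of fixed cost.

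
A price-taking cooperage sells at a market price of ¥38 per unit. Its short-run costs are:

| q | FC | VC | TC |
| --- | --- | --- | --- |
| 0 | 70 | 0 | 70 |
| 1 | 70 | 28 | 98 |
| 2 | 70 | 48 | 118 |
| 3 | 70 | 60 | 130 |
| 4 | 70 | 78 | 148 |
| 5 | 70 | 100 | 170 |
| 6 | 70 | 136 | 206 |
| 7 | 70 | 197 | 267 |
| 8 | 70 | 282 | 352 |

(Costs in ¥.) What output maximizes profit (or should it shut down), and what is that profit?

q = 6; profit = ¥22

Tabulate TR − TC: q=0: -70; q=1: -60; q=2: -42; q=3: -16; q=4: 4; q=5: 20; q=6: 22; q=7: -1; q=8: -48.
Profit is maximized at q = 6. AVC there is 136/6 = ¥22.67 ≤ P, so producing beats shutting down (which would give -¥70).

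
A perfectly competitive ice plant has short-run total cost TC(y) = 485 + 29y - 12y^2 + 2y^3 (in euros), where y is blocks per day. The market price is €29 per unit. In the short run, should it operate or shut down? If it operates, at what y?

Produce at y = 4

Strip out fixed cost: VC = 29y - 12y^2 + 2y^3. Then AVC = 29 - 12y + 2y^2 and MC = 29 - 24y + 6y^2.
AVC is minimized where dAVC/dy = -12 + 4y = 0, at y = 3; min AVC = 29 - 12·3 + 2·3^2 = €11.
Since P = €29 ≥ min AVC = €11, price covers variable cost and the firm should produce.
P = MC gives -24y + 6y^2 = 0, with roots 0 and 4. Take the larger (rising MC): y* = 4.
Check: AVC at y = 4 is €13 ≤ P, so revenue covers variable cost.
Profit = P·y − TC = 29·4 − 537 = -€421, a loss, but smaller than the €485 fixed cost the firm would lose by shutting down.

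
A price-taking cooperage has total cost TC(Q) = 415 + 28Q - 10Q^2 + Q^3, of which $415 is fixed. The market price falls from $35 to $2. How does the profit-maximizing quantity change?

Output falls from 7 to 0 (the firm shuts down)

AVC = 28 - 10Q + Q^2, minimized at Q = 5 where min AVC = $3. MC = 28 - 20Q + 3Q^2.
With P = $35 above the shutdown price, P = MC gives Q = 7.
At P = $2 < min AVC = $3, price no longer covers variable cost at any output, so the firm shuts down: Q = 0.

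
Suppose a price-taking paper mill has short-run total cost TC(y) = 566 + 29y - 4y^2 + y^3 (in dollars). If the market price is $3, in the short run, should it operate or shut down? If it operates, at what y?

From TC, MC = TC'(y) = 29 - 8y + 3y^2 and AVC = VC/y = 29 - 4y + y^2.
AVC hits its minimum where MC = AVC, at y = 2, giving min AVC = 29 - 4·2 + 2^2 = $25.
Since P = $3 < min AVC = $25, price fails to cover variable cost at any output.
Shutting down limits the loss to fixed cost, $566.

Shut down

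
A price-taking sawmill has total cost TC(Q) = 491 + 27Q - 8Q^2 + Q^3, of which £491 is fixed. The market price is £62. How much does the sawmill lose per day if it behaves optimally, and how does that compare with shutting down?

AVC = 27 - 8Q + Q^2 has its minimum £11 at Q = 4; price £62 clears that bar, so the firm operates.
MC = 27 - 16Q + 3Q^2. Setting P = MC and taking the root on the rising branch gives Q* = 7.
TR = 62·7 = 434. TC = 491 + 140 = 631. Profit = 434 − 631 = -£197.
Shutting down would mean losing the fixed cost of £491, so operating at a loss of £197 is better by £294.

Profit = -£197 at Q = 7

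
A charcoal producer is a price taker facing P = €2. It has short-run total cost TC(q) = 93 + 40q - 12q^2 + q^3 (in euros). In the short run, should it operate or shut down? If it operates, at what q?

Strip out fixed cost: VC = 40q - 12q^2 + q^3. Then AVC = 40 - 12q + q^2 and MC = 40 - 24q + 3q^2.
AVC hits its minimum where MC = AVC, at q = 6, giving min AVC = 40 - 12·6 + 6^2 = €4.
P = €2 lies below min AVC = €4; no output level covers variable cost.
The firm minimizes its loss by shutting down and losing only its fixed cost of €93.

Shut down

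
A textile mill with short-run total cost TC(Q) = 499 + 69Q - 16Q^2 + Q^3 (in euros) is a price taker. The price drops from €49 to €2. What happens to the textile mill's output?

MC = 69 - 32Q + 3Q^2; the shutdown threshold is min AVC = €5 (at Q = 8).
At P = €49 ≥ min AVC, set P = MC on the rising branch: Q = 10.
At P = €2 < min AVC = €5, price no longer covers variable cost at any output, so the firm shuts down: Q = 0.

Output falls from 10 to 0 (the firm shuts down)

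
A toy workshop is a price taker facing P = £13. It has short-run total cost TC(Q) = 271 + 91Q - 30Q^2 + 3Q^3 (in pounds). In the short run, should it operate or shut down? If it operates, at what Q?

Shut down

Strip out fixed cost: VC = 91Q - 30Q^2 + 3Q^3. Then AVC = 91 - 30Q + 3Q^2 and MC = 91 - 60Q + 9Q^2.
AVC is minimized where dAVC/dQ = -30 + 6Q = 0, at Q = 5; min AVC = 91 - 30·5 + 3·5^2 = £16.
Since P = £13 < min AVC = £16, price fails to cover variable cost at any output.
The firm minimizes its loss by shutting down and losing only its fixed cost of £271.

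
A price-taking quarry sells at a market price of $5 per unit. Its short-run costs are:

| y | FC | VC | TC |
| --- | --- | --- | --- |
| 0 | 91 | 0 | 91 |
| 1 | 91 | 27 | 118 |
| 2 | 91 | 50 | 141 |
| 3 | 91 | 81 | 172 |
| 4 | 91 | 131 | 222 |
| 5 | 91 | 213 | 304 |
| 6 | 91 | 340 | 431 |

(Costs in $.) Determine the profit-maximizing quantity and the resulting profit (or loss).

Compute π = P·y − TC at each output: y=0: -91; y=1: -113; y=2: -131; y=3: -157; y=4: -202; y=5: -279; y=6: -401.
Profit is highest at y = 0. Equivalently, the lowest AVC in the table is 50/2 ≈ $25 at y = 2, and P = $5 falls below it — price never covers variable cost, so the firm shuts down and loses only its fixed cost.

y = 0 (shut down); profit = -$91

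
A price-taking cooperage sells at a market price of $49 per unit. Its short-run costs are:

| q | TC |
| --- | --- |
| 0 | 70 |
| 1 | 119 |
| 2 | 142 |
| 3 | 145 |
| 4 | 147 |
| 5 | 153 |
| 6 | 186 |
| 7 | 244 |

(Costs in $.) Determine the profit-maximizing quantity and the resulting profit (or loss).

q = 6; profit = $108

Profit at each row (π = 49q − TC): q=0: -70; q=1: -70; q=2: -44; q=3: 2; q=4: 49; q=5: 92; q=6: 108; q=7: 99.
Profit is maximized at q = 6. AVC there is 116/6 = $19.33 ≤ P, so producing beats shutting down (which would give -$70).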